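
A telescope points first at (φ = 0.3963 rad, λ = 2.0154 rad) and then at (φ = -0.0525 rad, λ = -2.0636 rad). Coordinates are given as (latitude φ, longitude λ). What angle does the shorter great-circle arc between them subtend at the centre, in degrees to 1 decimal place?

Let φ₁ = 0.3963 rad, φ₂ = -0.0525 rad, and Δλ = 2.2042 rad.
Haversine: a = sin²(Δφ/2) + cos φ₁ cos φ₂ sin²(Δλ/2) = 0.0495 + (0.9225)(0.9986)(0.7959) = 0.78276.
Central angle c = 2·arcsin(√a) = 2.17185 rad.
So the angular separation is 124.4°.

124.4°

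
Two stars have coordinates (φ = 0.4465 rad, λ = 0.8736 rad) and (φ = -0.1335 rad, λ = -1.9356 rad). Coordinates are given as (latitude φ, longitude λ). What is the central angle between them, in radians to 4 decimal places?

With latitudes φ₁ = 25.583°, φ₂ = -7.649° and longitude difference Δλ = -160.955°:
cos c = sin φ₁ sin φ₂ + cos φ₁ cos φ₂ cos Δλ = (0.4318)(-0.1331) + (0.9020)(0.9911)(-0.9453) = -0.90248,
so c = arccos(-0.90248) = 2.69630 rad.
So the angular separation is 2.6963 rad.

2.6963 rad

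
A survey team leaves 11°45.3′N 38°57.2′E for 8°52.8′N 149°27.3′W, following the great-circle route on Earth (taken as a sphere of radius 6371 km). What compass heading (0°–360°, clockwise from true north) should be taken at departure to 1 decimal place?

22.4°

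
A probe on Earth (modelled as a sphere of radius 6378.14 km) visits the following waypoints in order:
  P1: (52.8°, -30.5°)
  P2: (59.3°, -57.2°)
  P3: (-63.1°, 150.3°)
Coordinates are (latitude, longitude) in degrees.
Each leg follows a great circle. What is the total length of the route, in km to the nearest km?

Leg P1→P2: central angle 0.2814 rad, distance 1795.0 km.
Leg P2→P3: central angle 2.9031 rad, distance 18516.6 km.
Total: 1795.0 + 18516.6 ≈ 20312 km.

20312 km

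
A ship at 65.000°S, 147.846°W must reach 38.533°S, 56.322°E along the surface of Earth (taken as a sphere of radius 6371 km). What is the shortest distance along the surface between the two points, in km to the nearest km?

In radians: φ₁ = -1.1345, φ₂ = -0.6725, Δλ = -155.832° = -2.7198 rad.
cos c = sin φ₁ sin φ₂ + cos φ₁ cos φ₂ cos Δλ = (-0.9063)(-0.6230) + (0.4226)(0.7822)(-0.9123) = 0.26298,
so c = arccos(0.26298) = 1.30468 rad.
Distance = R·c = 6371 × 1.3047 ≈ 8312 km.

8312 km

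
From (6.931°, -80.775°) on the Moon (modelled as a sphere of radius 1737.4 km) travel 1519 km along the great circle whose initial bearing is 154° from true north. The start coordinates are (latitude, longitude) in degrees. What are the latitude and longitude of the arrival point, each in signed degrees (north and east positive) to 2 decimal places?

Angular distance δ = d/R = 1519/1737.4 = 0.87429 rad; initial bearing θ = 2.6878 rad.
sin φ₂ = sin φ₁ cos δ + cos φ₁ sin δ cos θ = (0.1207)(0.6415) + (0.9927)(0.7671)(-0.8988) = -0.6070, so φ₂ = -37.37°.
Δλ = atan2(sin θ sin δ cos φ₁, cos δ − sin φ₁ sin φ₂) = atan2(0.3338, 0.7148) = 25.033°.
λ₂ = -80.775° + 25.033° = -55.74°.

-37.37°, -55.74°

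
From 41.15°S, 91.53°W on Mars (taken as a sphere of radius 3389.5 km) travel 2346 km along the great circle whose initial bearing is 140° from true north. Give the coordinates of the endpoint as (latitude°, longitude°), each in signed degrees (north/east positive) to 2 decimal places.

Angular distance δ = d/R = 2346/3389.5 = 0.69214 rad; initial bearing θ = 2.4435 rad.
sin φ₂ = sin φ₁ cos δ + cos φ₁ sin δ cos θ = (-0.6580)(0.7699) + (0.7530)(0.6382)(-0.7660) = -0.8747, so φ₂ = -61.01°.
Δλ = atan2(sin θ sin δ cos φ₁, cos δ − sin φ₁ sin φ₂) = atan2(0.3089, 0.1943) = 57.831°.
λ₂ = -91.530° + 57.831° = -33.70°.

-61.01°, -33.70°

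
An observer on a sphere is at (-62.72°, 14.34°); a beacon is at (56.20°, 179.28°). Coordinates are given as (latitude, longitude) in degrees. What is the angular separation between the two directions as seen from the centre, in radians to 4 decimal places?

2.9669 rad

In radians: φ₁ = -1.0947, φ₂ = 0.9809, Δλ = 164.940° = 2.8787 rad.
Haversine: a = sin²(Δφ/2) + cos φ₁ cos φ₂ sin²(Δλ/2) = 0.7418 + (0.4583)(0.5563)(0.9828) = 0.99239.
Central angle c = 2·arcsin(√a) = 2.96687 rad.
So the angular separation is 2.9669 rad.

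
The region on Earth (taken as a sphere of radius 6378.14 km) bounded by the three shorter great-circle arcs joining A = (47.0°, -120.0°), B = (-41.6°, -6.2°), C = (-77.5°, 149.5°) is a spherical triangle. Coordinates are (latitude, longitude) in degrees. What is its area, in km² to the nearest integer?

112825124 km²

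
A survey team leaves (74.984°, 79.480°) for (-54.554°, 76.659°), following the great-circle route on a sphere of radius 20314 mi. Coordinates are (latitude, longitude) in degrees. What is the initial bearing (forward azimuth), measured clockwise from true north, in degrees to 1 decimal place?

With φ₁ = 1.3087, φ₂ = -0.9521, Δλ = -0.0492 rad, the forward-azimuth formula gives
θ = atan2( sin Δλ cos φ₂ , cos φ₁ sin φ₂ − sin φ₁ cos φ₂ cos Δλ ) = atan2(-0.0285, -0.7705) = -177.88°.
Adding 360° brings this into [0°, 360°): 182.1°.

182.1°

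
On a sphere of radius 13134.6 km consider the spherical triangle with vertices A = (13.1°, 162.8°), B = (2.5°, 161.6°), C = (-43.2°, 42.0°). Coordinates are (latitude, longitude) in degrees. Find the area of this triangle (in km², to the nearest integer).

Side lengths (central angles): a = 1.9710, b = 2.1161, c = 0.1862 rad; semiperimeter s = 2.1366.
By l'Huilier's theorem, tan(E/4) = √[tan(s/2) tan((s−a)/2) tan((s−b)/2) tan((s−c)/2)], giving spherical excess E = 0.1911 rad.
Area = E·R² = 0.1911 × (13134.6)² ≈ 32966713 km².

32966713 km²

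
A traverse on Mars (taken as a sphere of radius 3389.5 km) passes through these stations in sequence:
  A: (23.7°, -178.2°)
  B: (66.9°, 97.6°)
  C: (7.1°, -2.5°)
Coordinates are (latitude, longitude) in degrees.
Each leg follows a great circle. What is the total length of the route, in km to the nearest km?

Leg A→B: central angle 1.1527 rad, distance 3907.1 km.
Leg B→C: central angle 1.5254 rad, distance 5170.2 km.
Total: 3907.1 + 5170.2 ≈ 9077 km.

9077 km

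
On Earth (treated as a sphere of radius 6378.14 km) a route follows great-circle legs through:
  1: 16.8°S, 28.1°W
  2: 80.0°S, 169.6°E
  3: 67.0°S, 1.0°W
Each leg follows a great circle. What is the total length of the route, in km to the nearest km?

12874 km

Leg 1→2: central angle 1.4442 rad, distance 9211.2 km.
Leg 2→3: central angle 0.5743 rad, distance 3662.9 km.
Total: 9211.2 + 3662.9 ≈ 12874 km.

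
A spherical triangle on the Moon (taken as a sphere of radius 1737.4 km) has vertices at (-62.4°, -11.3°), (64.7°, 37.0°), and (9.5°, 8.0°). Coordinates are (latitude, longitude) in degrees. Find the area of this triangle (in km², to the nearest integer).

366827 km²

Side lengths (central angles): a = 1.0264, b = 1.2818, c = 2.3043 rad; semiperimeter s = 2.3063.
By l'Huilier's theorem, tan(E/4) = √[tan(s/2) tan((s−a)/2) tan((s−b)/2) tan((s−c)/2)], giving spherical excess E = 0.1215 rad.
Area = E·R² = 0.1215 × (1737.4)² ≈ 366827 km².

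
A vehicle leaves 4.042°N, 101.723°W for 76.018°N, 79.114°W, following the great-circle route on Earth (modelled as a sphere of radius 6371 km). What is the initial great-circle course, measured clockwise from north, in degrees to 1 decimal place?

5.6°

With φ₁ = 0.0705, φ₂ = 1.3268, Δλ = 0.3946 rad, the forward-azimuth formula gives
θ = atan2( sin Δλ cos φ₂ , cos φ₁ sin φ₂ − sin φ₁ cos φ₂ cos Δλ ) = atan2(0.0929, 0.9522) = 5.57°.
So the initial bearing is 5.6°.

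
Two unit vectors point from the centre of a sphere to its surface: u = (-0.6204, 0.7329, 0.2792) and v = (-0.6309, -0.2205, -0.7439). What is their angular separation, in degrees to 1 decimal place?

88.7°

u·v = 0.0221; |u| = 1.0000, |v| = 1.0000.
cos θ = (u·v)/(|u||v|) = 0.0221, so θ = 88.7°.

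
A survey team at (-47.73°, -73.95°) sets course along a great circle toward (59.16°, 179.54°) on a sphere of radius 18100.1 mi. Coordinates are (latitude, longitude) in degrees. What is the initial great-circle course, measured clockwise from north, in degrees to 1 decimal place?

Δλ = -106.510° = -1.8590 rad.
y = sin Δλ · cos φ₂ = (-0.9588)(0.5126) = -0.4915
x = cos φ₁ sin φ₂ − sin φ₁ cos φ₂ cos Δλ = (0.6726)(0.8586) − (-0.7400)(0.5126)(-0.2842) = 0.4697
θ = atan2(y, x) = -46.30°; adding 360° gives 313.7°.

313.7°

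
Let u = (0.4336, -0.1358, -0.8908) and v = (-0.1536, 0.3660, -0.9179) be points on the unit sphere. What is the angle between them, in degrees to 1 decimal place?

u·v = 0.7014; |u| = 1.0000, |v| = 1.0000.
cos θ = (u·v)/(|u||v|) = 0.7013, so θ = 45.5°.

45.5°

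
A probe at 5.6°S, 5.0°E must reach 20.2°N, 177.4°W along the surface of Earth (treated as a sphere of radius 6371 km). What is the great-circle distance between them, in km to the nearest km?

18371 km

In radians: φ₁ = -0.0977, φ₂ = 0.3526, Δλ = 177.600° = 3.0997 rad.
cos c = sin φ₁ sin φ₂ + cos φ₁ cos φ₂ cos Δλ = (-0.0976)(0.3453) + (0.9952)(0.9385)(-0.9991) = -0.96689,
so c = arccos(-0.96689) = 2.88354 rad.
Distance = R·c = 6371 × 2.8835 ≈ 18371 km.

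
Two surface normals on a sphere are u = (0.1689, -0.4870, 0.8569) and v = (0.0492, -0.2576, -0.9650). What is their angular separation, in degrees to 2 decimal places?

133.88°

u·v = -0.6931; |u| = 1.0000, |v| = 1.0000.
cos θ = (u·v)/(|u||v|) = -0.6932, so θ = 133.88°.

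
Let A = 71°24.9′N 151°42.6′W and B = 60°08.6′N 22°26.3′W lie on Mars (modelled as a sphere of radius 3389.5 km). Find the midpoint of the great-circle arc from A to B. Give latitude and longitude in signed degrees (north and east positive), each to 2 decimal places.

78.01°, -62.24°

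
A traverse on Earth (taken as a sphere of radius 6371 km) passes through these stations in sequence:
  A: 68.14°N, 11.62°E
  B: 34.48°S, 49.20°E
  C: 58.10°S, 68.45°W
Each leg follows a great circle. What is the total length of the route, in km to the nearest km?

20040 km

Leg A→B: central angle 1.8569 rad, distance 11830.0 km.
Leg B→C: central angle 1.2886 rad, distance 8209.7 km.
Total: 11830.0 + 8209.7 ≈ 20040 km.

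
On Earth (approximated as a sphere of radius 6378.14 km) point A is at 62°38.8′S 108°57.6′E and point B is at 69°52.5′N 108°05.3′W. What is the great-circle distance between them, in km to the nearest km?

In radians: φ₁ = -1.0934, φ₂ = 1.2195, Δλ = 142.952° = 2.4950 rad.
cos c = sin φ₁ sin φ₂ + cos φ₁ cos φ₂ cos Δλ = (-0.8882)(0.9389) + (0.4595)(0.3441)(-0.7981) = -0.96014,
so c = arccos(-0.96014) = 2.85829 rad.
Distance = R·c = 6378.14 × 2.8583 ≈ 18231 km.

18231 km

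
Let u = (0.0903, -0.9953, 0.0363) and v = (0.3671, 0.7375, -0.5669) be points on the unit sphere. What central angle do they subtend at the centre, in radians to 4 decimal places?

u·v = -0.7215; |u| = 1.0000, |v| = 1.0000.
cos θ = (u·v)/(|u||v|) = -0.7214, so θ = 2.3766 rad.

2.3766 rad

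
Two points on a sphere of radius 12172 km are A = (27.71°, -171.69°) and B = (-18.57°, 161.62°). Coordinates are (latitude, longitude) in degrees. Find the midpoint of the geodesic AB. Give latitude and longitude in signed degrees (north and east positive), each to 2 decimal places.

The central angle between A and B is δ = 0.9251 rad.
With f = 0.5, the slerp weights are sin((1−f)δ)/sin δ = 0.5587 and sin(fδ)/sin δ = 0.5587.
Weighted sum of the unit vectors: (0.5587)·(-0.8760,-0.1280,0.4650) + (0.5587)·(-0.8996,0.2989,-0.3185) = (-0.9921, 0.0955, 0.0819).
Converting back: φ = atan2(z, √(x²+y²)) = 4.70°, λ = atan2(y, x) = 174.50°.

4.70°, 174.50°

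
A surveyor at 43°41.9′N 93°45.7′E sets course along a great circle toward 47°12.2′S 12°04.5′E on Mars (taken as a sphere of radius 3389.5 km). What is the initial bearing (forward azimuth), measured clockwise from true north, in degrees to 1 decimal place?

228.3°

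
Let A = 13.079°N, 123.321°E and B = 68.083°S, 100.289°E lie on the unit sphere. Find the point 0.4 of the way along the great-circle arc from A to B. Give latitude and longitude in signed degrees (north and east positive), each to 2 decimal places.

-19.70°, 118.42°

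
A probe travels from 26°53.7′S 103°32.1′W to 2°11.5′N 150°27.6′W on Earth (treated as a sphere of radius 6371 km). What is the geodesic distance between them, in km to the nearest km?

Let φ₁ = -0.4694 rad, φ₂ = 0.0383 rad, and Δλ = -0.8190 rad.
cos c = sin φ₁ sin φ₂ + cos φ₁ cos φ₂ cos Δλ = (-0.4524)(0.0382) + (0.8918)(0.9993)(0.6830) = 0.59134,
so c = arccos(0.59134) = 0.93808 rad.
Distance = R·c = 6371 × 0.9381 ≈ 5976 km.

5976 km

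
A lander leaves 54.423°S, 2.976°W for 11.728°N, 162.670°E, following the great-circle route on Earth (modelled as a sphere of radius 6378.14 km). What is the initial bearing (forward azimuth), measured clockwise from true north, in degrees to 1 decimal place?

159.6°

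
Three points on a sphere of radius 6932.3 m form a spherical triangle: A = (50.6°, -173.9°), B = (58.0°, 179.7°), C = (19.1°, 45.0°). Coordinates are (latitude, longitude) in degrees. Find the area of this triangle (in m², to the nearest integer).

Side lengths (central angles): a = 1.6456, b = 1.7864, c = 0.1445 rad; semiperimeter s = 1.7883.
By l'Huilier's theorem, tan(E/4) = √[tan(s/2) tan((s−a)/2) tan((s−b)/2) tan((s−c)/2)], giving spherical excess E = 0.0377 rad.
Area = E·R² = 0.0377 × (6932.3)² ≈ 1813931 m².

1813931 m²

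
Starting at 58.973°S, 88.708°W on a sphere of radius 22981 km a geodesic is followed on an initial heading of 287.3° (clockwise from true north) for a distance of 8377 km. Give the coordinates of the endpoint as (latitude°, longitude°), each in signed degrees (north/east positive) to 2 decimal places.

Angular distance δ = d/R = 8377/22981 = 0.36452 rad; initial bearing θ = 5.0143 rad.
sin φ₂ = sin φ₁ cos δ + cos φ₁ sin δ cos θ = (-0.8569)(0.9343) + (0.5154)(0.3565)(0.2974) = -0.7460, so φ₂ = -48.24°.
Δλ = atan2(sin θ sin δ cos φ₁, cos δ − sin φ₁ sin φ₂) = atan2(-0.1754, 0.2950) = -30.736°.
λ₂ = -88.708° − 30.736° = -119.44°.

-48.24°, -119.44°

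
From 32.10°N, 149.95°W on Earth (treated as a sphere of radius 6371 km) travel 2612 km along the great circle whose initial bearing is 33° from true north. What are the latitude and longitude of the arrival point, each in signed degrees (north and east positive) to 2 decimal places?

Angular distance δ = d/R = 2612/6371 = 0.40998 rad; initial bearing θ = 0.5760 rad.
sin φ₂ = sin φ₁ cos δ + cos φ₁ sin δ cos θ = (0.5314)(0.9171) + (0.8471)(0.3986)(0.8387) = 0.7705, so φ₂ = 50.40°.
Δλ = atan2(sin θ sin δ cos φ₁, cos δ − sin φ₁ sin φ₂) = atan2(0.1839, 0.5077) = 19.913°.
λ₂ = -149.950° + 19.913° = -130.04°.

50.40°, -130.04°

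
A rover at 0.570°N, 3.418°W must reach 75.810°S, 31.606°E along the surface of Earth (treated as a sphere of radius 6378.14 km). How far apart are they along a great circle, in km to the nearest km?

8792 km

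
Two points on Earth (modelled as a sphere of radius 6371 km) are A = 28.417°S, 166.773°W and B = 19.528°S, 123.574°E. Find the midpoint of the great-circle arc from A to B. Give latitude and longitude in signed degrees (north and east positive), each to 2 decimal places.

-28.44°, 157.02°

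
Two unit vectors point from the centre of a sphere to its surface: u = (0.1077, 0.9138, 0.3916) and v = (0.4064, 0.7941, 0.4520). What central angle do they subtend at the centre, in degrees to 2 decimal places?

u·v = 0.9464; |u| = 1.0000, |v| = 1.0000.
cos θ = (u·v)/(|u||v|) = 0.9464, so θ = 18.84°.

18.84°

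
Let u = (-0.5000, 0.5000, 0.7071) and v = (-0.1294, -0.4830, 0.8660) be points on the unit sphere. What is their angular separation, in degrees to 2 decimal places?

64.18°

u·v = 0.4355; |u| = 1.0000, |v| = 1.0000.
cos θ = (u·v)/(|u||v|) = 0.4356, so θ = 64.18°.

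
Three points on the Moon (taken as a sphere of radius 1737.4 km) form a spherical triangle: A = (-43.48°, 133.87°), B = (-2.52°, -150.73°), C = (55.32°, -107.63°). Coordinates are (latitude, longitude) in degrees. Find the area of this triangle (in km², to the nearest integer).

2259163 km²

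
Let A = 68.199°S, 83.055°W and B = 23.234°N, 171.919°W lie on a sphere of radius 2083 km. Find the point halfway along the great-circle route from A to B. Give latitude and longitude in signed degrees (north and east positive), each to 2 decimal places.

-28.15°, -150.07°

Central angle δ = 1.9385 rad. Interpolating on the sphere with fraction f = 0.5:
P = [sin((1−f)δ)·A + sin(fδ)·B] / sin δ = 0.8835·A + 0.8835·B in Cartesian coordinates,
giving P = (-0.7642, -0.4399, -0.4718), i.e. latitude -28.15°, longitude -150.07°.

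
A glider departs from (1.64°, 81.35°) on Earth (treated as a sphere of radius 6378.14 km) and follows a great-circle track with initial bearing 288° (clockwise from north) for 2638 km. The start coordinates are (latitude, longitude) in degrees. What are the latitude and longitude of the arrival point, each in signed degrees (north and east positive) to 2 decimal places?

8.65°, 58.60°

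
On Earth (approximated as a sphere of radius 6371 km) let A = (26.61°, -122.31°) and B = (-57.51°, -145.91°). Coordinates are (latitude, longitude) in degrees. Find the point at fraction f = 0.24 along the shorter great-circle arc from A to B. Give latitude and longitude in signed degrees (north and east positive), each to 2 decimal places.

Central angle δ = 1.5085 rad. Interpolating on the sphere with fraction f = 0.24:
P = [sin((1−f)δ)·A + sin(fδ)·B] / sin δ = 0.9131·A + 0.3549·B in Cartesian coordinates,
giving P = (-0.5942, -0.7968, 0.1097), i.e. latitude 6.30°, longitude -126.71°.

6.30°, -126.71°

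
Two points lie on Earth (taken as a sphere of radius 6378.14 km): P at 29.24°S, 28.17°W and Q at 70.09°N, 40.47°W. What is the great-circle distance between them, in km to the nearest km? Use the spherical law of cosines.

11101 km

In radians: φ₁ = -0.5103, φ₂ = 1.2233, Δλ = -12.300° = -0.2147 rad.
cos c = sin φ₁ sin φ₂ + cos φ₁ cos φ₂ cos Δλ = (-0.4885)(0.9402) + (0.8726)(0.3405)(0.9770) = -0.16894,
so c = arccos(-0.16894) = 1.74055 rad.
Distance = R·c = 6378.14 × 1.7406 ≈ 11101 km.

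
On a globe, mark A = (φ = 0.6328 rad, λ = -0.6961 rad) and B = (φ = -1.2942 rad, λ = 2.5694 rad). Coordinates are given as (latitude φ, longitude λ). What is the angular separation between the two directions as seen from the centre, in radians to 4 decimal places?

With latitudes φ₁ = 36.257°, φ₂ = -74.152° and longitude difference Δλ = -172.901°:
Haversine: a = sin²(Δφ/2) + cos φ₁ cos φ₂ sin²(Δλ/2) = 0.6744 + (0.8064)(0.2731)(0.9962) = 0.89372.
Central angle c = 2·arcsin(√a) = 2.47745 rad.
So the angular separation is 2.4774 rad.

2.4774 rad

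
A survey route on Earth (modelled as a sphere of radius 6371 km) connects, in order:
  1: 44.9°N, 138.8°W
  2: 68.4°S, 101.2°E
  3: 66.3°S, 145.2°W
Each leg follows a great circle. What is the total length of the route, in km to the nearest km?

19959 km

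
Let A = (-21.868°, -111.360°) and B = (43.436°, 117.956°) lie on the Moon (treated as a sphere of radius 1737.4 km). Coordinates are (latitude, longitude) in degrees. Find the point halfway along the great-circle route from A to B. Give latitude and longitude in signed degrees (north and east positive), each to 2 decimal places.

23.81°, -161.81°

Central angle δ = 2.3398 rad. Interpolating on the sphere with fraction f = 0.5:
P = [sin((1−f)δ)·A + sin(fδ)·B] / sin δ = 1.2812·A + 1.2812·B in Cartesian coordinates,
giving P = (-0.8692, -0.2856, 0.4037), i.e. latitude 23.81°, longitude -161.81°.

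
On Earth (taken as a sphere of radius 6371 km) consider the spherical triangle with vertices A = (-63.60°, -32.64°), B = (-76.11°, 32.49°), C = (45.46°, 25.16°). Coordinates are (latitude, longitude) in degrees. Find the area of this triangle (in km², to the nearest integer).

29162080 km²

Side lengths (central angles): a = 2.1234, b = 2.0626, c = 0.4167 rad; semiperimeter s = 2.3014.
By l'Huilier's theorem, tan(E/4) = √[tan(s/2) tan((s−a)/2) tan((s−b)/2) tan((s−c)/2)], giving spherical excess E = 0.7185 rad.
Area = E·R² = 0.7185 × (6371)² ≈ 29162080 km².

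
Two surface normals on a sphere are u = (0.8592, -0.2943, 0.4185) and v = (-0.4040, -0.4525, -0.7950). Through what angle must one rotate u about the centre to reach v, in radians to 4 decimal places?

2.1492 rad

u·v = -0.5467; |u| = 1.0000, |v| = 1.0000.
cos θ = (u·v)/(|u||v|) = -0.5467, so θ = 2.1492 rad.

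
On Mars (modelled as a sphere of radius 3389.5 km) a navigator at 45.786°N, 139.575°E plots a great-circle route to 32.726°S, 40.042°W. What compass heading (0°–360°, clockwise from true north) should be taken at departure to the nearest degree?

Δλ = -179.617° = -3.1349 rad.
y = sin Δλ · cos φ₂ = (-0.0067)(0.8413) = -0.0056
x = cos φ₁ sin φ₂ − sin φ₁ cos φ₂ cos Δλ = (0.6973)(-0.5406) − (0.7167)(0.8413)(-1.0000) = 0.2260
θ = atan2(y, x) = -1.43°; adding 360° gives 359°.

359°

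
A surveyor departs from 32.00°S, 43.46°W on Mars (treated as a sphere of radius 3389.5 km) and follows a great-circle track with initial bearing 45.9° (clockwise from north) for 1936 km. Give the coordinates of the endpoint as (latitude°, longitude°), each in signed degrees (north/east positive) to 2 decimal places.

Angular distance δ = d/R = 1936/3389.5 = 0.57118 rad; initial bearing θ = 0.8011 rad.
sin φ₂ = sin φ₁ cos δ + cos φ₁ sin δ cos θ = (-0.5299)(0.8413) + (0.8480)(0.5406)(0.6959) = -0.1267, so φ₂ = -7.28°.
Δλ = atan2(sin θ sin δ cos φ₁, cos δ − sin φ₁ sin φ₂) = atan2(0.3292, 0.7741) = 23.041°.
λ₂ = -43.460° + 23.041° = -20.42°.

-7.28°, -20.42°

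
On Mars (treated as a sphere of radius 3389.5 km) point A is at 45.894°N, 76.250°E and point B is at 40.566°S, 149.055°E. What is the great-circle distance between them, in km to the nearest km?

6395 km

In radians: φ₁ = 0.8010, φ₂ = -0.7080, Δλ = 72.805° = 1.2707 rad.
cos c = sin φ₁ sin φ₂ + cos φ₁ cos φ₂ cos Δλ = (0.7181)(-0.6503) + (0.6960)(0.7597)(0.2956) = -0.31067,
so c = arccos(-0.31067) = 1.88669 rad.
Distance = R·c = 3389.5 × 1.8867 ≈ 6395 km.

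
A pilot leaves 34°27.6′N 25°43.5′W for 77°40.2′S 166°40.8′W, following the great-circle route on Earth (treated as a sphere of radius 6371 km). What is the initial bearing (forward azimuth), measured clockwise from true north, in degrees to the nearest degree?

Δλ = -140.955° = -2.4601 rad.
y = sin Δλ · cos φ₂ = (-0.6299)(0.2135) = -0.1345
x = cos φ₁ sin φ₂ − sin φ₁ cos φ₂ cos Δλ = (0.8245)(-0.9769) − (0.5658)(0.2135)(-0.7767) = -0.7117
θ = atan2(y, x) = -169.30°; adding 360° gives 191°.

191°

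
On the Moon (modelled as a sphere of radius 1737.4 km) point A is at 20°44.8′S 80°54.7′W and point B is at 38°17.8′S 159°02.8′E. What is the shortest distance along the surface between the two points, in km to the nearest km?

In radians: φ₁ = -0.3621, φ₂ = -0.6684, Δλ = -120.042° = -2.0951 rad.
cos c = sin φ₁ sin φ₂ + cos φ₁ cos φ₂ cos Δλ = (-0.3542)(-0.6197) + (0.9352)(0.7848)(-0.5006) = -0.14789,
so c = arccos(-0.14789) = 1.71923 rad.
Distance = R·c = 1737.4 × 1.7192 ≈ 2987 km.

2987 km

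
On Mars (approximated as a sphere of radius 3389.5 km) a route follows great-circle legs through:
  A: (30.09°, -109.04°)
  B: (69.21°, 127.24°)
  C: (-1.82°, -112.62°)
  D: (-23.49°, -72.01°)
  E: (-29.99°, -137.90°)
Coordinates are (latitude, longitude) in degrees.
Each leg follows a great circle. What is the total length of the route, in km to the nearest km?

Leg A→B: central angle 1.2680 rad, distance 4297.8 km.
Leg B→C: central angle 1.7801 rad, distance 6033.8 km.
Leg C→D: central angle 0.7833 rad, distance 2655.2 km.
Leg D→E: central angle 1.0196 rad, distance 3455.9 km.
Total: 4297.8 + 6033.8 + 2655.2 + 3455.9 ≈ 16443 km.

16443 km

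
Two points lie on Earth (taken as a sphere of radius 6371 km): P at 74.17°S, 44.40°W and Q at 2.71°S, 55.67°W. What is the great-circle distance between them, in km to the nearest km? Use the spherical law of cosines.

7981 km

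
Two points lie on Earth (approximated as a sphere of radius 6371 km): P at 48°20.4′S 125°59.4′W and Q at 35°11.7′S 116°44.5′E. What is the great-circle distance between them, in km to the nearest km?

In radians: φ₁ = -0.8437, φ₂ = -0.6143, Δλ = -117.268° = -2.0467 rad.
cos c = sin φ₁ sin φ₂ + cos φ₁ cos φ₂ cos Δλ = (-0.7471)(-0.5764) + (0.6647)(0.8172)(-0.4582) = 0.18173,
so c = arccos(0.18173) = 1.38805 rad.
Distance = R·c = 6371 × 1.3881 ≈ 8843 km.

8843 km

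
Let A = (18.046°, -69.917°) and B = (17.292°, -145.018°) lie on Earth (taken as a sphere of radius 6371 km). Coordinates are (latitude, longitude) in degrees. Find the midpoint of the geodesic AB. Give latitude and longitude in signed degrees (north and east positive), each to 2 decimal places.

Central angle δ = 1.2393 rad. Interpolating on the sphere with fraction f = 0.5:
P = [sin((1−f)δ)·A + sin(fδ)·B] / sin δ = 0.6142·A + 0.6142·B in Cartesian coordinates,
giving P = (-0.2799, -0.8847, 0.3728), i.e. latitude 21.89°, longitude -107.56°.

21.89°, -107.56°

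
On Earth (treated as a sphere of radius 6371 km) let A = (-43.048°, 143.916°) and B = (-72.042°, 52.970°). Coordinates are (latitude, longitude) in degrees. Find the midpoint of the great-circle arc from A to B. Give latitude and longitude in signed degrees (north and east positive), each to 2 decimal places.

The central angle between A and B is δ = 0.8689 rad.
With f = 0.5, the slerp weights are sin((1−f)δ)/sin δ = 0.5512 and sin(fδ)/sin δ = 0.5512.
Weighted sum of the unit vectors: (0.5512)·(-0.5906,0.4304,-0.6826) + (0.5512)·(0.1857,0.2461,-0.9513) = (-0.2232, 0.3729, -0.9006).
Converting back: φ = atan2(z, √(x²+y²)) = -64.24°, λ = atan2(y, x) = 120.90°.

-64.24°, 120.90°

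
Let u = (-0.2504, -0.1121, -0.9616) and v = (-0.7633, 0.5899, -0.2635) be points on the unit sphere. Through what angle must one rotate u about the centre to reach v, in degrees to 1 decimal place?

u·v = 0.3784; |u| = 1.0000, |v| = 1.0000.
cos θ = (u·v)/(|u||v|) = 0.3784, so θ = 67.8°.

67.8°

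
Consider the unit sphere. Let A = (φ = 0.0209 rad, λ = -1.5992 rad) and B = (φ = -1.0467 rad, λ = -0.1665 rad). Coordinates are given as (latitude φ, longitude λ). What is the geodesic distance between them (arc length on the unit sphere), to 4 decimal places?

1.5200

With latitudes φ₁ = 1.197°, φ₂ = -59.971° and longitude difference Δλ = 82.088°:
Haversine: a = sin²(Δφ/2) + cos φ₁ cos φ₂ sin²(Δλ/2) = 0.2589 + (0.9998)(0.5004)(0.4312) = 0.47461.
Central angle c = 2·arcsin(√a) = 1.51999 rad.
On the unit sphere the arc length equals the central angle: 1.5200.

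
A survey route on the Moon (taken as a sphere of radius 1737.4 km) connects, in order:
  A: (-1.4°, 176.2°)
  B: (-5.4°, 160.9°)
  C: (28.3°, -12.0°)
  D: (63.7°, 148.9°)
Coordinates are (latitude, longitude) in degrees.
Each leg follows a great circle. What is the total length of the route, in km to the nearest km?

Leg A→B: central angle 0.2755 rad, distance 478.7 km.
Leg B→C: central angle 2.7250 rad, distance 4734.4 km.
Leg C→D: central angle 1.5144 rad, distance 2631.1 km.
Total: 478.7 + 4734.4 + 2631.1 ≈ 7844 km.

7844 km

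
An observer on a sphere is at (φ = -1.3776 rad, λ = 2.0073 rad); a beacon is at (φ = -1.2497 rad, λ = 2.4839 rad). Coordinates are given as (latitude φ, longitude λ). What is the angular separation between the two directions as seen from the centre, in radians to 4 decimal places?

0.1730 rad

Let φ₁ = -1.3776 rad, φ₂ = -1.2497 rad, and Δλ = 0.4766 rad.
Haversine: a = sin²(Δφ/2) + cos φ₁ cos φ₂ sin²(Δλ/2) = 0.0041 + (0.1920)(0.3156)(0.0557) = 0.00746.
Central angle c = 2·arcsin(√a) = 0.17296 rad.
So the angular separation is 0.1730 rad.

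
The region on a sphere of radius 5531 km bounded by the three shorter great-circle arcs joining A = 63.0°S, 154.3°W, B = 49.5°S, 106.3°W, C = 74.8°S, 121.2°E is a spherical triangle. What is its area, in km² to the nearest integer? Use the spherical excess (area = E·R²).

3445422 km²

Side lengths (central angles): a = 0.9036, b = 0.5131, c = 0.5057 rad; semiperimeter s = 0.9612.
By l'Huilier's theorem, tan(E/4) = √[tan(s/2) tan((s−a)/2) tan((s−b)/2) tan((s−c)/2)], giving spherical excess E = 0.1126 rad.
Area = E·R² = 0.1126 × (5531)² ≈ 3445422 km².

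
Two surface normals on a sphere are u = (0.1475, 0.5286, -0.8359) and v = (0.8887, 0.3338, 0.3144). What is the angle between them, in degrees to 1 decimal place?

87.4°

u·v = 0.0447; |u| = 1.0000, |v| = 1.0000.
cos θ = (u·v)/(|u||v|) = 0.0447, so θ = 87.4°.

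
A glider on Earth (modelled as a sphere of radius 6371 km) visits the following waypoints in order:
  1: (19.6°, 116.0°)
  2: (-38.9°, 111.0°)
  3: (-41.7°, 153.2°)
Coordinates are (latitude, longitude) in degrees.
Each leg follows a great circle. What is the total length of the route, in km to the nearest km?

10082 km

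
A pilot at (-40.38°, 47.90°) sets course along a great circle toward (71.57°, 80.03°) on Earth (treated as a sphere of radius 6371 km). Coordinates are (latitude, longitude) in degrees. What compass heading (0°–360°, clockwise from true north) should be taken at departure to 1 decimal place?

10.6°

With φ₁ = -0.7048, φ₂ = 1.2491, Δλ = 0.5608 rad, the forward-azimuth formula gives
θ = atan2( sin Δλ cos φ₂ , cos φ₁ sin φ₂ − sin φ₁ cos φ₂ cos Δλ ) = atan2(0.1681, 0.8961) = 10.63°.
So the initial bearing is 10.6°.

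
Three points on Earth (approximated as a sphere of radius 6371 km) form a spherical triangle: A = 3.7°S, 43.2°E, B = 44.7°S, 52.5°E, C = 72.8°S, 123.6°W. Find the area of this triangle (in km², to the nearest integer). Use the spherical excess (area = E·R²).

6375512 km²

Side lengths (central angles): a = 1.0903, b = 1.7984, c = 0.7297 rad; semiperimeter s = 1.8092.
By l'Huilier's theorem, tan(E/4) = √[tan(s/2) tan((s−a)/2) tan((s−b)/2) tan((s−c)/2)], giving spherical excess E = 0.1571 rad.
Area = E·R² = 0.1571 × (6371)² ≈ 6375512 km².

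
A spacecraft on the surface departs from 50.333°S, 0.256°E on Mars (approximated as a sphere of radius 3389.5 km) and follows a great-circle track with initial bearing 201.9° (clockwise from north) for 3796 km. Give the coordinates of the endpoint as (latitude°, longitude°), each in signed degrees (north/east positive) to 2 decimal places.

Angular distance δ = d/R = 3796/3389.5 = 1.11993 rad; initial bearing θ = 3.5238 rad.
sin φ₂ = sin φ₁ cos δ + cos φ₁ sin δ cos θ = (-0.7698)(0.4357) + (0.6383)(0.9001)(-0.9278) = -0.8685, so φ₂ = -60.28°.
Δλ = atan2(sin θ sin δ cos φ₁, cos δ − sin φ₁ sin φ₂) = atan2(-0.2143, -0.2328) = -137.370°.
λ₂ = 0.256° − 137.370° = -137.11°.

-60.28°, -137.11°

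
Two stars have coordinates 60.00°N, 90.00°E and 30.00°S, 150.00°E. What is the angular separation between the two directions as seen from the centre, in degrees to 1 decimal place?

102.5°

Let φ₁ = 1.0472 rad, φ₂ = -0.5236 rad, and Δλ = 1.0472 rad.
cos c = sin φ₁ sin φ₂ + cos φ₁ cos φ₂ cos Δλ = (0.8660)(-0.5000) + (0.5000)(0.8660)(0.5000) = -0.21651,
so c = arccos(-0.21651) = 1.78903 rad.
So the angular separation is 102.5°.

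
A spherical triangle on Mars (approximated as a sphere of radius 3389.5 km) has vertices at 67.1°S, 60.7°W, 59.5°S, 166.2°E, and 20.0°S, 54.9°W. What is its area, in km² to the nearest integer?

2093388 km²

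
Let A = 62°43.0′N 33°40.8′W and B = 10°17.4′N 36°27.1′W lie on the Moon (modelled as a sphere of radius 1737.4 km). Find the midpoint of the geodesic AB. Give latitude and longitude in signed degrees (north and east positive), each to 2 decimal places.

36.51°, -35.57°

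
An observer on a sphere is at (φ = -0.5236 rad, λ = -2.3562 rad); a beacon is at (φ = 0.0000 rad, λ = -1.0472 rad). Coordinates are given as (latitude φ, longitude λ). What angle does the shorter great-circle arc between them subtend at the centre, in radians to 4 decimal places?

1.3447 rad

With latitudes φ₁ = -30.000°, φ₂ = 0.000° and longitude difference Δλ = 75.000°:
cos c = sin φ₁ sin φ₂ + cos φ₁ cos φ₂ cos Δλ = (-0.5000)(0.0000) + (0.8660)(1.0000)(0.2588) = 0.22414,
so c = arccos(0.22414) = 1.34473 rad.
So the angular separation is 1.3447 rad.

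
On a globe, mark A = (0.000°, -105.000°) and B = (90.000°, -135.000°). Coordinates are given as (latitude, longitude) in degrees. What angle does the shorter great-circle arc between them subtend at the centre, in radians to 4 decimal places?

1.5708 rad

With latitudes φ₁ = 0.000°, φ₂ = 90.000° and longitude difference Δλ = -30.000°:
cos c = sin φ₁ sin φ₂ + cos φ₁ cos φ₂ cos Δλ = (0.0000)(1.0000) + (1.0000)(0.0000)(0.8660) = 0.00000,
so c = arccos(0.00000) = 1.57080 rad.
So the angular separation is 1.5708 rad.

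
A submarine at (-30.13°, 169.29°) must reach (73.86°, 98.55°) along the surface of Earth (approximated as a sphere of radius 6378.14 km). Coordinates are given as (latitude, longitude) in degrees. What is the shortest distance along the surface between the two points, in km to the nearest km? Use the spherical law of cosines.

12663 km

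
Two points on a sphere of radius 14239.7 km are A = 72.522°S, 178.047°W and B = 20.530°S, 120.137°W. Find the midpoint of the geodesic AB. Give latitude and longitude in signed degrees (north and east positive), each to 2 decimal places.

-49.22°, -133.21°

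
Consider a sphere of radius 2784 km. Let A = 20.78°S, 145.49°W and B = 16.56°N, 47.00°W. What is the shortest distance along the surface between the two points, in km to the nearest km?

5029 km

In radians: φ₁ = -0.3627, φ₂ = 0.2890, Δλ = 98.490° = 1.7190 rad.
cos c = sin φ₁ sin φ₂ + cos φ₁ cos φ₂ cos Δλ = (-0.3548)(0.2850) + (0.9349)(0.9585)(-0.1476) = -0.23343,
so c = arccos(-0.23343) = 1.80640 rad.
Distance = R·c = 2784 × 1.8064 ≈ 5029 km.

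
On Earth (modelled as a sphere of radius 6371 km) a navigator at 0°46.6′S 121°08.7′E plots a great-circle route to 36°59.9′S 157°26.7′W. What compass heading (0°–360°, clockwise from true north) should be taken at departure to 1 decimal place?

With φ₁ = -0.0136, φ₂ = -0.6457, Δλ = 1.4209 rad, the forward-azimuth formula gives
θ = atan2( sin Δλ cos φ₂ , cos φ₁ sin φ₂ − sin φ₁ cos φ₂ cos Δλ ) = atan2(0.7897, -0.6001) = 127.23°.
So the initial bearing is 127.2°.

127.2°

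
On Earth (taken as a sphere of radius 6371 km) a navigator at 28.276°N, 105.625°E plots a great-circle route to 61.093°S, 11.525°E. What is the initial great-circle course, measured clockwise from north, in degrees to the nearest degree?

Δλ = -94.100° = -1.6424 rad.
y = sin Δλ · cos φ₂ = (-0.9974)(0.4834) = -0.4822
x = cos φ₁ sin φ₂ − sin φ₁ cos φ₂ cos Δλ = (0.8807)(-0.8754) − (0.4737)(0.4834)(-0.0715) = -0.7546
θ = atan2(y, x) = -147.42°; adding 360° gives 213°.

213°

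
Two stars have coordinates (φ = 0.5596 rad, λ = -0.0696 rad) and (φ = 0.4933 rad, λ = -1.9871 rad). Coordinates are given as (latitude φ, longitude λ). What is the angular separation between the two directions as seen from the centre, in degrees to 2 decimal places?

90.13°

Let φ₁ = 0.5596 rad, φ₂ = 0.4933 rad, and Δλ = -1.9175 rad.
Haversine: a = sin²(Δφ/2) + cos φ₁ cos φ₂ sin²(Δλ/2) = 0.0011 + (0.8475)(0.8808)(0.6699) = 0.50113.
Central angle c = 2·arcsin(√a) = 1.57306 rad.
So the angular separation is 90.13°.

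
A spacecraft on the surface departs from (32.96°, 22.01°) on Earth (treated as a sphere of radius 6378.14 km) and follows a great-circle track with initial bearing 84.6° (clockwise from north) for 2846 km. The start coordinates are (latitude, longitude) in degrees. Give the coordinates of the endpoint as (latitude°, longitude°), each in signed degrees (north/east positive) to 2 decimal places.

31.66°, 52.32°

Angular distance δ = d/R = 2846/6378.14 = 0.44621 rad; initial bearing θ = 1.4765 rad.
sin φ₂ = sin φ₁ cos δ + cos φ₁ sin δ cos θ = (0.5441)(0.9021) + (0.8391)(0.4316)(0.0941) = 0.5249, so φ₂ = 31.66°.
Δλ = atan2(sin θ sin δ cos φ₁, cos δ − sin φ₁ sin φ₂) = atan2(0.3605, 0.6165) = 30.315°.
λ₂ = 22.010° + 30.315° = 52.32°.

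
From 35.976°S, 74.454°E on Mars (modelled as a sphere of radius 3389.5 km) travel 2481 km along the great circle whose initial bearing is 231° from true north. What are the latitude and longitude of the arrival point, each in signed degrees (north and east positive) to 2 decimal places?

Angular distance δ = d/R = 2481/3389.5 = 0.73197 rad; initial bearing θ = 4.0317 rad.
sin φ₂ = sin φ₁ cos δ + cos φ₁ sin δ cos θ = (-0.5874)(0.7439) + (0.8093)(0.6683)(-0.6293) = -0.7774, so φ₂ = -51.02°.
Δλ = atan2(sin θ sin δ cos φ₁, cos δ − sin φ₁ sin φ₂) = atan2(-0.4203, 0.2872) = -55.655°.
λ₂ = 74.454° − 55.655° = 18.80°.

-51.02°, 18.80°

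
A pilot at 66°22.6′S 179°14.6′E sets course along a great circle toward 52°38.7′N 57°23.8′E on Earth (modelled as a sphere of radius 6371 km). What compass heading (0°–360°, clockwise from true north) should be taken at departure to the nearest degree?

Δλ = -121.847° = -2.1266 rad.
y = sin Δλ · cos φ₂ = (-0.8495)(0.6068) = -0.5154
x = cos φ₁ sin φ₂ − sin φ₁ cos φ₂ cos Δλ = (0.4007)(0.7949) − (-0.9162)(0.6068)(-0.5276) = 0.0252
θ = atan2(y, x) = -87.20°; adding 360° gives 273°.

273°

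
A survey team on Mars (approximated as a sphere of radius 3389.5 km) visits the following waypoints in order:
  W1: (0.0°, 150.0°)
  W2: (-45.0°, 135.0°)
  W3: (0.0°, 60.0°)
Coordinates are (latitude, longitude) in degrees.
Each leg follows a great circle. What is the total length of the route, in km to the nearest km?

7476 km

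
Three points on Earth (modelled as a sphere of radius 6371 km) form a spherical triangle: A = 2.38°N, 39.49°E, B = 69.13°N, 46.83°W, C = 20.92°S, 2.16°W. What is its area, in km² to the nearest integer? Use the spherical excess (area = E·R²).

33290382 km²

Side lengths (central angles): a = 1.6679, b = 0.8196, c = 1.5091 rad; semiperimeter s = 1.9983.
By l'Huilier's theorem, tan(E/4) = √[tan(s/2) tan((s−a)/2) tan((s−b)/2) tan((s−c)/2)], giving spherical excess E = 0.8202 rad.
Area = E·R² = 0.8202 × (6371)² ≈ 33290382 km².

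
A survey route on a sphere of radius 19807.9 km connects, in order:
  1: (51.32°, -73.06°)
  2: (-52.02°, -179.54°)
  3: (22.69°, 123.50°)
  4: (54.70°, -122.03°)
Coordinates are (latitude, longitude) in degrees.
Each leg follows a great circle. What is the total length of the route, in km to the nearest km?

Leg 1→2: central angle 2.3810 rad, distance 47162.7 km.
Leg 2→3: central angle 1.5653 rad, distance 31005.2 km.
Leg 3→4: central angle 1.4767 rad, distance 29249.7 km.
Total: 47162.7 + 31005.2 + 29249.7 ≈ 107418 km.

107418 km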